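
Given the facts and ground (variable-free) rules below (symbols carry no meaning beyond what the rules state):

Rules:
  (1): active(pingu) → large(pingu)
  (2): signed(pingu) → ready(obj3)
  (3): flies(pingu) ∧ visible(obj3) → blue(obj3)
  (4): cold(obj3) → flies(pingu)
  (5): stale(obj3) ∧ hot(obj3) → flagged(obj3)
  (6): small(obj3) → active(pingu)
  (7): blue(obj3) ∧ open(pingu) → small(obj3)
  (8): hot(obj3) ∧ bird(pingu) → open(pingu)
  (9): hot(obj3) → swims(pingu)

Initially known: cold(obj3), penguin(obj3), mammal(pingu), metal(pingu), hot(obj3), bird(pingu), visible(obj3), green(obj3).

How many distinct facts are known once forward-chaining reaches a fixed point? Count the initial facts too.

Round 1: (4) [cold(obj3) → flies(pingu)]; (8) [hot(obj3) ∧ bird(pingu) → open(pingu)]; (9) [hot(obj3) → swims(pingu)]. Adds flies(pingu), open(pingu), swims(pingu).
Round 2: (3) [flies(pingu) ∧ visible(obj3) → blue(obj3)]. Adds blue(obj3).
Round 3: (7) [blue(obj3) ∧ open(pingu) → small(obj3)]. Adds small(obj3).
Round 4: (6) [small(obj3) → active(pingu)]. Adds active(pingu).
Round 5: (1) [active(pingu) → large(pingu)]. Adds large(pingu).
Closure: {active(pingu), bird(pingu), blue(obj3), cold(obj3), flies(pingu), green(obj3), hot(obj3), large(pingu), mammal(pingu), metal(pingu), open(pingu), penguin(obj3), small(obj3), swims(pingu), visible(obj3)} — 15 facts.

15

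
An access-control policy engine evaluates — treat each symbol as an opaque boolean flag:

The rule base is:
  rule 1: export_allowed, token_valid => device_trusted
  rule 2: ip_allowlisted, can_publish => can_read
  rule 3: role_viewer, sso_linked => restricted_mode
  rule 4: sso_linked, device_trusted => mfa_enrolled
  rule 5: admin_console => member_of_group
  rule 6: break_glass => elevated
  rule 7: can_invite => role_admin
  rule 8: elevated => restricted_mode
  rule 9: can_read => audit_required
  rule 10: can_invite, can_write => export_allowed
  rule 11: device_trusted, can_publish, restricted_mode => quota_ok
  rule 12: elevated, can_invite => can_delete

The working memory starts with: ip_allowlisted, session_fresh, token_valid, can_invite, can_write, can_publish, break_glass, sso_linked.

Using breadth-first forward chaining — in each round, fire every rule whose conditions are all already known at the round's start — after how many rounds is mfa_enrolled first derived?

3

Round 1 — rule 2, rule 6, rule 7, rule 10, derive can_read, elevated, role_admin, export_allowed.
Round 2 — rule 1, rule 8, rule 9, rule 12, derive device_trusted, restricted_mode, audit_required, can_delete.
Round 3 — rule 4, rule 11, derive mfa_enrolled, quota_ok.
mfa_enrolled first appears in round 3.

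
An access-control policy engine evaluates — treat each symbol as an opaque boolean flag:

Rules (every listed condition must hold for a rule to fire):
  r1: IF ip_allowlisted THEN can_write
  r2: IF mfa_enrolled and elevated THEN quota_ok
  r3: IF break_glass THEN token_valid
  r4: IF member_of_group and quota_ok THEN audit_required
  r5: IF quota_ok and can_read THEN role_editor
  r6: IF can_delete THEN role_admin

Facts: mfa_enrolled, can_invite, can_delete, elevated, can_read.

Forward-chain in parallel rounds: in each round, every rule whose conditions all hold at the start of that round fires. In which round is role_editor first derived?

[1] r2 [IF mfa_enrolled and elevated THEN quota_ok]; r6 [IF can_delete THEN role_admin]. ⇒ new: quota_ok, role_admin.
[2] r5 [IF quota_ok and can_read THEN role_editor]. ⇒ new: role_editor.
role_editor first appears in round 2.

2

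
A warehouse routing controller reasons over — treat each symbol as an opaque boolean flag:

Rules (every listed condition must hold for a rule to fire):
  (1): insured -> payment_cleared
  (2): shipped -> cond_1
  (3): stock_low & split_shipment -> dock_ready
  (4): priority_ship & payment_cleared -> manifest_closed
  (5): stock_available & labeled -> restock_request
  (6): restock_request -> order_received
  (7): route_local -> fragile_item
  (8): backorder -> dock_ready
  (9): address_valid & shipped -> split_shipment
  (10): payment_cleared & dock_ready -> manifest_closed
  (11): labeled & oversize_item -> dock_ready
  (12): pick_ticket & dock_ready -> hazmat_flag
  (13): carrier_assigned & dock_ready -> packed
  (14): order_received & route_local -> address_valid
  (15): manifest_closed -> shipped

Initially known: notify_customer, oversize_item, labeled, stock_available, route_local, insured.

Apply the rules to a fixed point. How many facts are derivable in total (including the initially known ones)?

[1] (1) [insured -> payment_cleared]; (5) [stock_available & labeled -> restock_request]; (7) [route_local -> fragile_item]; (11) [labeled & oversize_item -> dock_ready]. ⇒ new: payment_cleared, restock_request, fragile_item, dock_ready.
[2] (6) [restock_request -> order_received]; (10) [payment_cleared & dock_ready -> manifest_closed]. ⇒ new: order_received, manifest_closed.
[3] (14) [order_received & route_local -> address_valid]; (15) [manifest_closed -> shipped]. ⇒ new: address_valid, shipped.
[4] (2) [shipped -> cond_1]; (9) [address_valid & shipped -> split_shipment]. ⇒ new: cond_1, split_shipment.
Closure: {address_valid, cond_1, dock_ready, fragile_item, insured, labeled, manifest_closed, notify_customer, order_received, oversize_item, payment_cleared, restock_request, route_local, shipped, split_shipment, stock_available} — 16 facts.

16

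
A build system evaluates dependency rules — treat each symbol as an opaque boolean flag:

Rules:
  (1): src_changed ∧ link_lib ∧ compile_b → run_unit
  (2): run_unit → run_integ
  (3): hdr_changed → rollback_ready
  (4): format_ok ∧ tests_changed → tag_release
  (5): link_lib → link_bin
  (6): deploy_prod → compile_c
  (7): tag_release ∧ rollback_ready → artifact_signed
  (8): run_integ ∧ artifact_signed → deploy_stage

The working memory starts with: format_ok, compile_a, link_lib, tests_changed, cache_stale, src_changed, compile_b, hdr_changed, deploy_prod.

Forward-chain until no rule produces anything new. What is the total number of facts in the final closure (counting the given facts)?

Round 1: (1) [src_changed ∧ link_lib ∧ compile_b → run_unit]; (3) [hdr_changed → rollback_ready]; (4) [format_ok ∧ tests_changed → tag_release]; (5) [link_lib → link_bin]; (6) [deploy_prod → compile_c]. New: run_unit, rollback_ready, tag_release, link_bin, compile_c.
Round 2: (2) [run_unit → run_integ]; (7) [tag_release ∧ rollback_ready → artifact_signed]. New: run_integ, artifact_signed.
Round 3: (8) [run_integ ∧ artifact_signed → deploy_stage]. New: deploy_stage.
Closure: {artifact_signed, cache_stale, compile_a, compile_b, compile_c, deploy_prod, deploy_stage, format_ok, hdr_changed, link_bin, link_lib, rollback_ready, run_integ, run_unit, src_changed, tag_release, tests_changed} — 17 facts.

17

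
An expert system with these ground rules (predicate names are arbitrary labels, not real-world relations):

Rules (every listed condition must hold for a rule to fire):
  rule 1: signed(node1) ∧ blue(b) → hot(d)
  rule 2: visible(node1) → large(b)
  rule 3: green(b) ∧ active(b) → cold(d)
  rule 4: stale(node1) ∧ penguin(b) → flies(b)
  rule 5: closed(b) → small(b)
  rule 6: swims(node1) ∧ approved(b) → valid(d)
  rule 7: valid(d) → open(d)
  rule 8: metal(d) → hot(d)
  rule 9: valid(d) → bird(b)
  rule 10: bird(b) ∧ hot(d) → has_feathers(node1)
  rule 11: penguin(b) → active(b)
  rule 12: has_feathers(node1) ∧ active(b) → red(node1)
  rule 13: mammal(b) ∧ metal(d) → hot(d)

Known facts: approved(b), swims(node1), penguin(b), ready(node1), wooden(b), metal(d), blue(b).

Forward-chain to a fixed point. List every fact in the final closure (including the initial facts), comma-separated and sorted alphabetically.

Round 1 fires rule 6, rule 8, rule 11, giving valid(d), hot(d), active(b).
Round 2 fires rule 7, rule 9, giving open(d), bird(b).
Round 3 fires rule 10, giving has_feathers(node1).
Round 4 fires rule 12, giving red(node1).

active(b), approved(b), bird(b), blue(b), has_feathers(node1), hot(d), metal(d), open(d), penguin(b), ready(node1), red(node1), swims(node1), valid(d), wooden(b)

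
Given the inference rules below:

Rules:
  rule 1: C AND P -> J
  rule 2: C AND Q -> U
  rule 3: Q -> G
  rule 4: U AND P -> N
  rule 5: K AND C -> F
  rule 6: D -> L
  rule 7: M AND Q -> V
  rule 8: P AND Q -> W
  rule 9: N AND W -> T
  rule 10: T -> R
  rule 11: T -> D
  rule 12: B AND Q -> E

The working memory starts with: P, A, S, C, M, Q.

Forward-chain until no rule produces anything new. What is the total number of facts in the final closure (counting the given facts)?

Round 1 fires rule 1, rule 2, rule 3, rule 7, rule 8, giving J, U, G, V, W.
Round 2 fires rule 4, giving N.
Round 3 fires rule 9, giving T.
Round 4 fires rule 10, rule 11, giving R, D.
Round 5 fires rule 6, giving L.
Closure: {A, C, D, G, J, L, M, N, P, Q, R, S, T, U, V, W} — 16 facts.

16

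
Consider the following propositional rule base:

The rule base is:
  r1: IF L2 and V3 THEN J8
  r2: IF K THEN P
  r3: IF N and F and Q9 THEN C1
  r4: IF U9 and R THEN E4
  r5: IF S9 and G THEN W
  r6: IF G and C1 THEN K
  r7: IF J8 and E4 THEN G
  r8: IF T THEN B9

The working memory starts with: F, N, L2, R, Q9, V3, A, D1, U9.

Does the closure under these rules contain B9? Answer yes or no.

Round 1: r1 [IF L2 and V3 THEN J8]; r3 [IF N and F and Q9 THEN C1]; r4 [IF U9 and R THEN E4]. Adds J8, C1, E4.
Round 2: r7 [IF J8 and E4 THEN G]. Adds G.
Round 3: r6 [IF G and C1 THEN K]. Adds K.
Round 4: r2 [IF K THEN P]. Adds P.
Fixed point reached. B9 is concluded only by r8; r8 needs T (never derived).

no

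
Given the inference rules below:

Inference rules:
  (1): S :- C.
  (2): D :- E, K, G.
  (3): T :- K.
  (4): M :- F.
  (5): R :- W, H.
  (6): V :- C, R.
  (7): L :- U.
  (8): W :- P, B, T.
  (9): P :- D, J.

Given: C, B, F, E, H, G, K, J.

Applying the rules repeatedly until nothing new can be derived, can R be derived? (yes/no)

Round 1: (1) [S :- C.]; (2) [D :- E, K, G.]; (3) [T :- K.]; (4) [M :- F.]. New: S, D, T, M.
Round 2: (9) [P :- D, J.]. New: P.
Round 3: (8) [W :- P, B, T.]. New: W.
Round 4: (5) [R :- W, H.]. New: R.
Round 5: (6) [V :- C, R.]. New: V.
R appears in round 4, so it is derivable.

yes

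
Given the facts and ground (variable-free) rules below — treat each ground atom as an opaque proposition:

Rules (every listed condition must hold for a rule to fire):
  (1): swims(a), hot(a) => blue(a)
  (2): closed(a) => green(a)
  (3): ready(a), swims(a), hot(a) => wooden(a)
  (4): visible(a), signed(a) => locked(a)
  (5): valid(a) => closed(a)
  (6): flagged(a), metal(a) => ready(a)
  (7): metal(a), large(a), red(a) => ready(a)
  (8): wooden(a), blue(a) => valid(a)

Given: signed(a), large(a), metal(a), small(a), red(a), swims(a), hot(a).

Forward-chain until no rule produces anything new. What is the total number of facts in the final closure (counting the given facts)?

[1] (1) [swims(a), hot(a) => blue(a)]; (7) [metal(a), large(a), red(a) => ready(a)]. ⇒ new: blue(a), ready(a).
[2] (3) [ready(a), swims(a), hot(a) => wooden(a)]. ⇒ new: wooden(a).
[3] (8) [wooden(a), blue(a) => valid(a)]. ⇒ new: valid(a).
[4] (5) [valid(a) => closed(a)]. ⇒ new: closed(a).
[5] (2) [closed(a) => green(a)]. ⇒ new: green(a).
Closure: {blue(a), closed(a), green(a), hot(a), large(a), metal(a), ready(a), red(a), signed(a), small(a), swims(a), valid(a), wooden(a)} — 13 facts.

13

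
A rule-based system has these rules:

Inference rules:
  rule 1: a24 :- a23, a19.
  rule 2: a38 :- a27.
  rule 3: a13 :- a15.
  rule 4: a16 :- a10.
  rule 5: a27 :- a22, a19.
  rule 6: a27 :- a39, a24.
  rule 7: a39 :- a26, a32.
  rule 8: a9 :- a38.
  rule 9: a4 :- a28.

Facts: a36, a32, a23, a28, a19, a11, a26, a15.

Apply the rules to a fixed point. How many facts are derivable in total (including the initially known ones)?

Round 1 — rule 1, rule 3, rule 7, rule 9, derive a24, a13, a39, a4.
Round 2 — rule 6, derive a27.
Round 3 — rule 2, derive a38.
Round 4 — rule 8, derive a9.
Closure: {a11, a13, a15, a19, a23, a24, a26, a27, a28, a32, a36, a38, a39, a4, a9} — 15 facts.

15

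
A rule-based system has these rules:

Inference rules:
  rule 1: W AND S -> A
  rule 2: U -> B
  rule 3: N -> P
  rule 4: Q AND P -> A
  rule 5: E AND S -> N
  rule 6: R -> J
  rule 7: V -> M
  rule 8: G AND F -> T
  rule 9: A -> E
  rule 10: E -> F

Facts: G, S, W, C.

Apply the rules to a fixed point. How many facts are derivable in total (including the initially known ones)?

Round 1 fires rule 1, giving A.
Round 2 fires rule 9, giving E.
Round 3 fires rule 5, rule 10, giving N, F.
Round 4 fires rule 3, rule 8, giving P, T.
Closure: {A, C, E, F, G, N, P, S, T, W} — 10 facts.

10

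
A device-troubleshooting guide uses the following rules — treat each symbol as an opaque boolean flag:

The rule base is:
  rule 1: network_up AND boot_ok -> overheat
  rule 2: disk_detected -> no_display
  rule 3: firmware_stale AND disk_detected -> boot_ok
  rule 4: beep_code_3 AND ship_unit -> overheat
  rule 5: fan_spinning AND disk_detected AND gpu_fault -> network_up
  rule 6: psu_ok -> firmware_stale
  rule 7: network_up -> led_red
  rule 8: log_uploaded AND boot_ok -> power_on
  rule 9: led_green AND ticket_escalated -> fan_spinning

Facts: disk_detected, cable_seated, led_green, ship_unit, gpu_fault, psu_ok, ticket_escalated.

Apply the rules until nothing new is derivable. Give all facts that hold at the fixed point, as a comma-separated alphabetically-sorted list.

Round 1 — rule 2, rule 6, rule 9, derive no_display, firmware_stale, fan_spinning.
Round 2 — rule 3, rule 5, derive boot_ok, network_up.
Round 3 — rule 1, rule 7, derive overheat, led_red.

boot_ok, cable_seated, disk_detected, fan_spinning, firmware_stale, gpu_fault, led_green, led_red, network_up, no_display, overheat, psu_ok, ship_unit, ticket_escalated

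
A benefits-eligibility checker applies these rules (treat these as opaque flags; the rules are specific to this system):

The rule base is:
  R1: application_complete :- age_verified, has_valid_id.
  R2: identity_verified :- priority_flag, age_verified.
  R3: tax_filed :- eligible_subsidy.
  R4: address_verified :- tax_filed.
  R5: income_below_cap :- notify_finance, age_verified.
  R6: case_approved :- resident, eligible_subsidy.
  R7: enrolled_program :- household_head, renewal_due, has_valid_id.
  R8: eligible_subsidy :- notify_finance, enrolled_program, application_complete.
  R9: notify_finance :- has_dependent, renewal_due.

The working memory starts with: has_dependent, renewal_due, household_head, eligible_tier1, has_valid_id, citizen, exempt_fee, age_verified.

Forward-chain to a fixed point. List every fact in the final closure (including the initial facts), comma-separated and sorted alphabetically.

address_verified, age_verified, application_complete, citizen, eligible_subsidy, eligible_tier1, enrolled_program, exempt_fee, has_dependent, has_valid_id, household_head, income_below_cap, notify_finance, renewal_due, tax_filed

Round 1 fires R1, R7, R9, giving application_complete, enrolled_program, notify_finance.
Round 2 fires R5, R8, giving income_below_cap, eligible_subsidy.
Round 3 fires R3, giving tax_filed.
Round 4 fires R4, giving address_verified.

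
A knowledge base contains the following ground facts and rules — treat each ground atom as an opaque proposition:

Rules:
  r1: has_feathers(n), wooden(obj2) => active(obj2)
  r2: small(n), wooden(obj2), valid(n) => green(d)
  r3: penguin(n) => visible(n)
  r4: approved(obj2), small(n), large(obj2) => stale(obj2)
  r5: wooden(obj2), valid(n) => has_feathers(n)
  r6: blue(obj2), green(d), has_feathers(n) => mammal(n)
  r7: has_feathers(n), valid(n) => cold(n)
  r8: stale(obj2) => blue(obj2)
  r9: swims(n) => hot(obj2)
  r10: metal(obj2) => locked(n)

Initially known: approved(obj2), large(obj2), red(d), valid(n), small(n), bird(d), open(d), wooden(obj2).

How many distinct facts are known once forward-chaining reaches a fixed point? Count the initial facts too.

Round 1 fires r2, r4, r5, giving green(d), stale(obj2), has_feathers(n).
Round 2 fires r1, r7, r8, giving active(obj2), cold(n), blue(obj2).
Round 3 fires r6, giving mammal(n).
Closure: {active(obj2), approved(obj2), bird(d), blue(obj2), cold(n), green(d), has_feathers(n), large(obj2), mammal(n), open(d), red(d), small(n), stale(obj2), valid(n), wooden(obj2)} — 15 facts.

15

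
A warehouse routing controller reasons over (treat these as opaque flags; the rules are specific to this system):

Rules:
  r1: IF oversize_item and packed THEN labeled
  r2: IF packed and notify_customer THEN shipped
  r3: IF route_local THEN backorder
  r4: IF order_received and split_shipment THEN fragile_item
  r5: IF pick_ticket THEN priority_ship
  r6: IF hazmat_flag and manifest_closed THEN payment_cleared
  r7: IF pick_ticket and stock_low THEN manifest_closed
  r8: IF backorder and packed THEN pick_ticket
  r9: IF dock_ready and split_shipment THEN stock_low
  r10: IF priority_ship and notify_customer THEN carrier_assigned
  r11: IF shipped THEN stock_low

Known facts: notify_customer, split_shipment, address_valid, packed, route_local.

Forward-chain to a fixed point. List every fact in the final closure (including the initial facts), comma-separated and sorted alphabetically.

Round 1 fires r2, r3, giving shipped, backorder.
Round 2 fires r8, r11, giving pick_ticket, stock_low.
Round 3 fires r5, r7, giving priority_ship, manifest_closed.
Round 4 fires r10, giving carrier_assigned.

address_valid, backorder, carrier_assigned, manifest_closed, notify_customer, packed, pick_ticket, priority_ship, route_local, shipped, split_shipment, stock_low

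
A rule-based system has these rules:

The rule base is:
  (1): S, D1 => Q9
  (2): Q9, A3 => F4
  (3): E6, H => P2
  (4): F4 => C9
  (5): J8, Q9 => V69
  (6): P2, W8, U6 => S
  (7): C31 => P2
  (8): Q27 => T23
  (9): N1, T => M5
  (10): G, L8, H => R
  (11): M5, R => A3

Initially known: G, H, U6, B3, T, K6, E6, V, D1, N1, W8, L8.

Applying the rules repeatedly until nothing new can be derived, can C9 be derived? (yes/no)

Round 1 — (3), (9), (10), derive P2, M5, R.
Round 2 — (6), (11), derive S, A3.
Round 3 — (1), derive Q9.
Round 4 — (2), derive F4.
Round 5 — (4), derive C9.
C9 appears in round 5, so it is derivable.

yes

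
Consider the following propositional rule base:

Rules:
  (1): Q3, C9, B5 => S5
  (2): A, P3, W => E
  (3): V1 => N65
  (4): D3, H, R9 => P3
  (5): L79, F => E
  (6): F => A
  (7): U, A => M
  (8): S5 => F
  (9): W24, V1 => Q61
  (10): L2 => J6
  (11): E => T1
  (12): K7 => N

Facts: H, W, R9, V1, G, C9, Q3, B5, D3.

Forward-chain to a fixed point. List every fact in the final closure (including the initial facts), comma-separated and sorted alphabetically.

[1] (1) [Q3, C9, B5 => S5]; (3) [V1 => N65]; (4) [D3, H, R9 => P3]. ⇒ new: S5, N65, P3.
[2] (8) [S5 => F]. ⇒ new: F.
[3] (6) [F => A]. ⇒ new: A.
[4] (2) [A, P3, W => E]. ⇒ new: E.
[5] (11) [E => T1]. ⇒ new: T1.

A, B5, C9, D3, E, F, G, H, N65, P3, Q3, R9, S5, T1, V1, W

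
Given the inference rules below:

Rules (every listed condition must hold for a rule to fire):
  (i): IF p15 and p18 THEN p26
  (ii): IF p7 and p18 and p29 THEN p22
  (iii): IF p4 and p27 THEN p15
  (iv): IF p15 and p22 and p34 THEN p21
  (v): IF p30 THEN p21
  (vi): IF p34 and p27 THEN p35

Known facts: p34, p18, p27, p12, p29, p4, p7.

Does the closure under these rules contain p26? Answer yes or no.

Round 1 — (ii), (iii), (vi), derive p22, p15, p35.
Round 2 — (i), (iv), derive p26, p21.
p26 appears in round 2, so it is derivable.

yes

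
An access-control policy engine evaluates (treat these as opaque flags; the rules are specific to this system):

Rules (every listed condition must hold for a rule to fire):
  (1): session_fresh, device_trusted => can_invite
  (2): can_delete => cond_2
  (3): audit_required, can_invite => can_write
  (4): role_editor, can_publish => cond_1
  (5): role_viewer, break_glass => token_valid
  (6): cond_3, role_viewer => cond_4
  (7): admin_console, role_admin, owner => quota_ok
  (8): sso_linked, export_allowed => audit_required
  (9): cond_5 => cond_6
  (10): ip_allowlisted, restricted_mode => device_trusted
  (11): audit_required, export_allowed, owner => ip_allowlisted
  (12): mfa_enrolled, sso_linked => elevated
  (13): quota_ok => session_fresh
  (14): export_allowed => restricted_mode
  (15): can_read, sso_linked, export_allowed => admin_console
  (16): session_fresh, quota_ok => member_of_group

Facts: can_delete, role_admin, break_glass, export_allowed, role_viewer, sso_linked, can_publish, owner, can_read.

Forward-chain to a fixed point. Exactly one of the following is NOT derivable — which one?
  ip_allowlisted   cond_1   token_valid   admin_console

cond_1

Round 1 — (2), (5), (8), (14), (15), derive cond_2, token_valid, audit_required, restricted_mode, admin_console.
Round 2 — (7), (11), derive quota_ok, ip_allowlisted.
Round 3 — (10), (13), derive device_trusted, session_fresh.
Round 4 — (1), (16), derive can_invite, member_of_group.
Round 5 — (3), derive can_write.
Derived: admin_console (round 1), ip_allowlisted (round 2), token_valid (round 1). cond_1 never appears in any round.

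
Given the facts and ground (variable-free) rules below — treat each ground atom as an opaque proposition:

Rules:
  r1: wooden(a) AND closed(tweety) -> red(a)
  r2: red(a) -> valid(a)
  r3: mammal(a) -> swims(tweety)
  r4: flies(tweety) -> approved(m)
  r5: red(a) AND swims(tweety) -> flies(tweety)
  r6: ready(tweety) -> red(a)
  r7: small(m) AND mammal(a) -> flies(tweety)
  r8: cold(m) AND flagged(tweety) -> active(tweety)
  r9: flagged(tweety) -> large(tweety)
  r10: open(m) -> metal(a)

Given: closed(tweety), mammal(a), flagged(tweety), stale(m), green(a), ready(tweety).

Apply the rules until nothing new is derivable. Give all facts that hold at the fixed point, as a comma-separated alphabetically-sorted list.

approved(m), closed(tweety), flagged(tweety), flies(tweety), green(a), large(tweety), mammal(a), ready(tweety), red(a), stale(m), swims(tweety), valid(a)

Round 1 fires r3, r6, r9, giving swims(tweety), red(a), large(tweety).
Round 2 fires r2, r5, giving valid(a), flies(tweety).
Round 3 fires r4, giving approved(m).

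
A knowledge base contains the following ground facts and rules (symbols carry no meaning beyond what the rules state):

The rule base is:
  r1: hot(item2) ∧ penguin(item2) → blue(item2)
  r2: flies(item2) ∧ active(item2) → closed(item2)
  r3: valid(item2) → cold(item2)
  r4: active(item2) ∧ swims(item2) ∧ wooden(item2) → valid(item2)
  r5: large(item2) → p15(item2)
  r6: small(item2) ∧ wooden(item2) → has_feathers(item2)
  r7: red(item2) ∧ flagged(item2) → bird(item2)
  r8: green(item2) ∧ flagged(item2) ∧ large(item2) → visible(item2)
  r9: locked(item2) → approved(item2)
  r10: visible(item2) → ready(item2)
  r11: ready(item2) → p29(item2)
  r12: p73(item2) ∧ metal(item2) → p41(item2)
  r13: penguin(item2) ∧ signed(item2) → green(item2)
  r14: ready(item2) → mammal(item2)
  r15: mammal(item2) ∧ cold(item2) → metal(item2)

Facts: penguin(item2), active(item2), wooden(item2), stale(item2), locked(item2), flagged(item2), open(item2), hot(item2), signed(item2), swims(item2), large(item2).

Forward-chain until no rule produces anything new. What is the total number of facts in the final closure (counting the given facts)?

22

[1] r1 [hot(item2) ∧ penguin(item2) → blue(item2)]; r4 [active(item2) ∧ swims(item2) ∧ wooden(item2) → valid(item2)]; r5 [large(item2) → p15(item2)]; r9 [locked(item2) → approved(item2)]; r13 [penguin(item2) ∧ signed(item2) → green(item2)]. ⇒ new: blue(item2), valid(item2), p15(item2), approved(item2), green(item2).
[2] r3 [valid(item2) → cold(item2)]; r8 [green(item2) ∧ flagged(item2) ∧ large(item2) → visible(item2)]. ⇒ new: cold(item2), visible(item2).
[3] r10 [visible(item2) → ready(item2)]. ⇒ new: ready(item2).
[4] r11 [ready(item2) → p29(item2)]; r14 [ready(item2) → mammal(item2)]. ⇒ new: p29(item2), mammal(item2).
[5] r15 [mammal(item2) ∧ cold(item2) → metal(item2)]. ⇒ new: metal(item2).
Closure: {active(item2), approved(item2), blue(item2), cold(item2), flagged(item2), green(item2), hot(item2), large(item2), locked(item2), mammal(item2), metal(item2), open(item2), p15(item2), p29(item2), penguin(item2), ready(item2), signed(item2), stale(item2), swims(item2), valid(item2), visible(item2), wooden(item2)} — 22 facts.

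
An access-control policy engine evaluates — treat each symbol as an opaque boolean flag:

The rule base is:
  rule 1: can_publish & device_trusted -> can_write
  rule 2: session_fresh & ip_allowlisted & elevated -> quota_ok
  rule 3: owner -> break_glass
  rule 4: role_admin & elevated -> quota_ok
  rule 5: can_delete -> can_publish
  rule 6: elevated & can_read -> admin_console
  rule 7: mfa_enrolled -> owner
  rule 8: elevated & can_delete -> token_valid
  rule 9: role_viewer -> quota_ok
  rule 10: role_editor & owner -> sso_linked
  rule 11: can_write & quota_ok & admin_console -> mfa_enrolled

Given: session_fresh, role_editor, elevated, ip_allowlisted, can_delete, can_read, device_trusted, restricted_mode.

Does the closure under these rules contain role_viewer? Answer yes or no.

no

Round 1 — rule 2, rule 5, rule 6, rule 8, derive quota_ok, can_publish, admin_console, token_valid.
Round 2 — rule 1, derive can_write.
Round 3 — rule 11, derive mfa_enrolled.
Round 4 — rule 7, derive owner.
Round 5 — rule 3, rule 10, derive break_glass, sso_linked.
Fixed point reached. No rule has role_viewer as a consequent, and it is not given.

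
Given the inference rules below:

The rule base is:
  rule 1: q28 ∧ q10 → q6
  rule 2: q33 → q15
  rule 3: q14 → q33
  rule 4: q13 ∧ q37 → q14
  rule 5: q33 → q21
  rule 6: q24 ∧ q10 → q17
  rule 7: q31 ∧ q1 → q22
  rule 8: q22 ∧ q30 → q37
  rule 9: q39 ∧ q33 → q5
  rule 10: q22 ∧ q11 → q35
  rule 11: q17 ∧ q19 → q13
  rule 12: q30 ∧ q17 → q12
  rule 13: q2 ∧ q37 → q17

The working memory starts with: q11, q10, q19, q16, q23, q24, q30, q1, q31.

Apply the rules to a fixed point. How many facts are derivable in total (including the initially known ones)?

Round 1: rule 6 [q24 ∧ q10 → q17]; rule 7 [q31 ∧ q1 → q22]. New: q17, q22.
Round 2: rule 8 [q22 ∧ q30 → q37]; rule 10 [q22 ∧ q11 → q35]; rule 11 [q17 ∧ q19 → q13]; rule 12 [q30 ∧ q17 → q12]. New: q37, q35, q13, q12.
Round 3: rule 4 [q13 ∧ q37 → q14]. New: q14.
Round 4: rule 3 [q14 → q33]. New: q33.
Round 5: rule 2 [q33 → q15]; rule 5 [q33 → q21]. New: q15, q21.
Closure: {q1, q10, q11, q12, q13, q14, q15, q16, q17, q19, q21, q22, q23, q24, q30, q31, q33, q35, q37} — 19 facts.

19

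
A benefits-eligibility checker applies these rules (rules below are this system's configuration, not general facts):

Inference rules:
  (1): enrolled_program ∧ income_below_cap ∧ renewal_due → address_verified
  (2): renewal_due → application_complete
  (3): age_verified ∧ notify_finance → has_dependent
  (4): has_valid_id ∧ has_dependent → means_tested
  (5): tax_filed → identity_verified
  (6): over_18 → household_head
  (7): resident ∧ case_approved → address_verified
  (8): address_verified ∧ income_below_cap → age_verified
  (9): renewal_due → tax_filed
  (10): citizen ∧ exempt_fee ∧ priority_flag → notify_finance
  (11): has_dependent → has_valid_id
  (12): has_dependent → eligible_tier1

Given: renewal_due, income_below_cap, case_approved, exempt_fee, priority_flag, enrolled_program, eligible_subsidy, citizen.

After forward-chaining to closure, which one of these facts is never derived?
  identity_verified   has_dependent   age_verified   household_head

Round 1: (1) [enrolled_program ∧ income_below_cap ∧ renewal_due → address_verified]; (2) [renewal_due → application_complete]; (9) [renewal_due → tax_filed]; (10) [citizen ∧ exempt_fee ∧ priority_flag → notify_finance]. Adds address_verified, application_complete, tax_filed, notify_finance.
Round 2: (5) [tax_filed → identity_verified]; (8) [address_verified ∧ income_below_cap → age_verified]. Adds identity_verified, age_verified.
Round 3: (3) [age_verified ∧ notify_finance → has_dependent]. Adds has_dependent.
Round 4: (11) [has_dependent → has_valid_id]; (12) [has_dependent → eligible_tier1]. Adds has_valid_id, eligible_tier1.
Round 5: (4) [has_valid_id ∧ has_dependent → means_tested]. Adds means_tested.
Derived: has_dependent (round 3), age_verified (round 2), identity_verified (round 2). household_head never appears in any round.

household_head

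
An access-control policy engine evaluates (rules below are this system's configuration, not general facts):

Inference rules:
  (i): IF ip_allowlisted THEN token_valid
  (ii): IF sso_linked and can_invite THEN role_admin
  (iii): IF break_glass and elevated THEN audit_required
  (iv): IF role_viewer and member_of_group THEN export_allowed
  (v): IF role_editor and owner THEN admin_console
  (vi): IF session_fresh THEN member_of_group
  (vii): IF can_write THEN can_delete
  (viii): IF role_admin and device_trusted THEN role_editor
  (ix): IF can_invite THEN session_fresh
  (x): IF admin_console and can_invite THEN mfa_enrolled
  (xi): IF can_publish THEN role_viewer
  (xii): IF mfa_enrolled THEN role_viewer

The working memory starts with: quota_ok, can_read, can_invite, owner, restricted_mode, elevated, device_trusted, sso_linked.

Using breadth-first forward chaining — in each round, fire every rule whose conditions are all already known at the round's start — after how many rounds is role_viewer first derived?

Round 1 fires (ii), (ix), giving role_admin, session_fresh.
Round 2 fires (vi), (viii), giving member_of_group, role_editor.
Round 3 fires (v), giving admin_console.
Round 4 fires (x), giving mfa_enrolled.
Round 5 fires (xii), giving role_viewer.
role_viewer first appears in round 5.

5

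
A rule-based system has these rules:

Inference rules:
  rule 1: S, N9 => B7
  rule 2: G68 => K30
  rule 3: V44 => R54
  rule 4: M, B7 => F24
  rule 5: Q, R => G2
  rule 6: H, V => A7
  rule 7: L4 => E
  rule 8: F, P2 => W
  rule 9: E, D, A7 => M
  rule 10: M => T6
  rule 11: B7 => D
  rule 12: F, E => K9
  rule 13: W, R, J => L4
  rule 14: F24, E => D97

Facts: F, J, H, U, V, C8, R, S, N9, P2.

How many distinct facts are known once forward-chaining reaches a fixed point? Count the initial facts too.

21

Round 1: rule 1 [S, N9 => B7]; rule 6 [H, V => A7]; rule 8 [F, P2 => W]. Adds B7, A7, W.
Round 2: rule 11 [B7 => D]; rule 13 [W, R, J => L4]. Adds D, L4.
Round 3: rule 7 [L4 => E]. Adds E.
Round 4: rule 9 [E, D, A7 => M]; rule 12 [F, E => K9]. Adds M, K9.
Round 5: rule 4 [M, B7 => F24]; rule 10 [M => T6]. Adds F24, T6.
Round 6: rule 14 [F24, E => D97]. Adds D97.
Closure: {A7, B7, C8, D, D97, E, F, F24, H, J, K9, L4, M, N9, P2, R, S, T6, U, V, W} — 21 facts.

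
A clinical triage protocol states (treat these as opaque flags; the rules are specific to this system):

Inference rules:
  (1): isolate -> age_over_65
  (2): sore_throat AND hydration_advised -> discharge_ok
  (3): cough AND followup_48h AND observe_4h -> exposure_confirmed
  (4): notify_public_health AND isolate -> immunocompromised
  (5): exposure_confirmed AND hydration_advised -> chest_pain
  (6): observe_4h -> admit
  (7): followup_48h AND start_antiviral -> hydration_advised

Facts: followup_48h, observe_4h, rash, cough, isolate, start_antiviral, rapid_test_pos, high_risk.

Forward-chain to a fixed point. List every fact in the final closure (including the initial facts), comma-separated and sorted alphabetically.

Round 1 — (1), (3), (6), (7), derive age_over_65, exposure_confirmed, admit, hydration_advised.
Round 2 — (5), derive chest_pain.

admit, age_over_65, chest_pain, cough, exposure_confirmed, followup_48h, high_risk, hydration_advised, isolate, observe_4h, rapid_test_pos, rash, start_antiviral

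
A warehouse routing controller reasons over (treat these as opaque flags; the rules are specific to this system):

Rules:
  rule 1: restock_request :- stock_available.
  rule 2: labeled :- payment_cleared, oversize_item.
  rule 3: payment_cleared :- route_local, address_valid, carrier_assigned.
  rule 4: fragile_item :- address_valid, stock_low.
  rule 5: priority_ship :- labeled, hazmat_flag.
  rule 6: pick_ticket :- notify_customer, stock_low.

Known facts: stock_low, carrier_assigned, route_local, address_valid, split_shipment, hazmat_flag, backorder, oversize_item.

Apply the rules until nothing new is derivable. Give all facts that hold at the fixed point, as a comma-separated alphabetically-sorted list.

Round 1 fires rule 3, rule 4, giving payment_cleared, fragile_item.
Round 2 fires rule 2, giving labeled.
Round 3 fires rule 5, giving priority_ship.

address_valid, backorder, carrier_assigned, fragile_item, hazmat_flag, labeled, oversize_item, payment_cleared, priority_ship, route_local, split_shipment, stock_low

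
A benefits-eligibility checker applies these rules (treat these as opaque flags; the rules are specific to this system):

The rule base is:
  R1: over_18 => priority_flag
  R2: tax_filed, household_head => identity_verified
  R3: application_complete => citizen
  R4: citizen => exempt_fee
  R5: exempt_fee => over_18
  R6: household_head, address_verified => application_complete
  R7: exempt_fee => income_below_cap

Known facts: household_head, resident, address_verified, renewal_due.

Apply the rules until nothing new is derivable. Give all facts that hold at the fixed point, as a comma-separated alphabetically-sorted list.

address_verified, application_complete, citizen, exempt_fee, household_head, income_below_cap, over_18, priority_flag, renewal_due, resident

[1] R6 [household_head, address_verified => application_complete]. ⇒ new: application_complete.
[2] R3 [application_complete => citizen]. ⇒ new: citizen.
[3] R4 [citizen => exempt_fee]. ⇒ new: exempt_fee.
[4] R5 [exempt_fee => over_18]; R7 [exempt_fee => income_below_cap]. ⇒ new: over_18, income_below_cap.
[5] R1 [over_18 => priority_flag]. ⇒ new: priority_flag.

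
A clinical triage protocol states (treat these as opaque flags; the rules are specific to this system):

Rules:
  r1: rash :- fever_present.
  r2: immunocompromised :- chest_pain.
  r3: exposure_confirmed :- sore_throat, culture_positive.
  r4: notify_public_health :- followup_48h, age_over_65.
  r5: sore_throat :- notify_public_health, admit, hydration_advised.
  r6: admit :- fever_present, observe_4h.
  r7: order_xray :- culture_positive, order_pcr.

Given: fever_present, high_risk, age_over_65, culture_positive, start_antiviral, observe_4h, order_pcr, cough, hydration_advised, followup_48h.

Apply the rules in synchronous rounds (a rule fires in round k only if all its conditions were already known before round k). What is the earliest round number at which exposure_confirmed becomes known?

3

[1] r1 [rash :- fever_present.]; r4 [notify_public_health :- followup_48h, age_over_65.]; r6 [admit :- fever_present, observe_4h.]; r7 [order_xray :- culture_positive, order_pcr.]. ⇒ new: rash, notify_public_health, admit, order_xray.
[2] r5 [sore_throat :- notify_public_health, admit, hydration_advised.]. ⇒ new: sore_throat.
[3] r3 [exposure_confirmed :- sore_throat, culture_positive.]. ⇒ new: exposure_confirmed.
exposure_confirmed first appears in round 3.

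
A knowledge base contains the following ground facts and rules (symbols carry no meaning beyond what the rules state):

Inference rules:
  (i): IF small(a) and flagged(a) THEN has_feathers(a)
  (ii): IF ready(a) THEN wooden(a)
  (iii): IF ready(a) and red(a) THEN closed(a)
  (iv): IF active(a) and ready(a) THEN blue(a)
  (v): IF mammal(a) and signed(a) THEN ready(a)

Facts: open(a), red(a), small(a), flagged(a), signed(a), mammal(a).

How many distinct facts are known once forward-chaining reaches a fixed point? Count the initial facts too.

10

[1] (i) [IF small(a) and flagged(a) THEN has_feathers(a)]; (v) [IF mammal(a) and signed(a) THEN ready(a)]. ⇒ new: has_feathers(a), ready(a).
[2] (ii) [IF ready(a) THEN wooden(a)]; (iii) [IF ready(a) and red(a) THEN closed(a)]. ⇒ new: wooden(a), closed(a).
Closure: {closed(a), flagged(a), has_feathers(a), mammal(a), open(a), ready(a), red(a), signed(a), small(a), wooden(a)} — 10 facts.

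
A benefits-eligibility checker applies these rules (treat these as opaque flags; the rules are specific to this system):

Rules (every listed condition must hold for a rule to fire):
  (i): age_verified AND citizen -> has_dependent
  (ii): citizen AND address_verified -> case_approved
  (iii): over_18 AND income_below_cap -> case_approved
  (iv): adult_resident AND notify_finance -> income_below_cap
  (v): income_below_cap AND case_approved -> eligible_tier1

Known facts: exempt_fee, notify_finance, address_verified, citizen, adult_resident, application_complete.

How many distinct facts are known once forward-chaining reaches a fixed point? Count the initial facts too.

Round 1: (ii) [citizen AND address_verified -> case_approved]; (iv) [adult_resident AND notify_finance -> income_below_cap]. New: case_approved, income_below_cap.
Round 2: (v) [income_below_cap AND case_approved -> eligible_tier1]. New: eligible_tier1.
Closure: {address_verified, adult_resident, application_complete, case_approved, citizen, eligible_tier1, exempt_fee, income_below_cap, notify_finance} — 9 facts.

9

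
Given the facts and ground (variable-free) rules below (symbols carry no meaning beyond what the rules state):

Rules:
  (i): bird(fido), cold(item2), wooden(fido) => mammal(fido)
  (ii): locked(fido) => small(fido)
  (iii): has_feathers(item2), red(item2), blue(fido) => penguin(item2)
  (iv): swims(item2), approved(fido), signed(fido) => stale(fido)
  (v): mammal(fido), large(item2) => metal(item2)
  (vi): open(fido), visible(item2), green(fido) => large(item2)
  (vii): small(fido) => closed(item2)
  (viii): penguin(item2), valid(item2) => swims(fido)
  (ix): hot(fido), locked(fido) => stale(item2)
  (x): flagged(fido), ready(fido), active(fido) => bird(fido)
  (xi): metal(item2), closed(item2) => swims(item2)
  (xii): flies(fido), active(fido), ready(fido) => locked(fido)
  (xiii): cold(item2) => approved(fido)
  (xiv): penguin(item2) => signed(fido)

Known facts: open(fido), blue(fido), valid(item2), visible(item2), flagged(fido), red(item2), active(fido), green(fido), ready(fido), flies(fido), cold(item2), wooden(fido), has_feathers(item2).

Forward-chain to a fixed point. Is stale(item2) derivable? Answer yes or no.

Round 1 fires (iii), (vi), (x), (xii), (xiii), giving penguin(item2), large(item2), bird(fido), locked(fido), approved(fido).
Round 2 fires (i), (ii), (viii), (xiv), giving mammal(fido), small(fido), swims(fido), signed(fido).
Round 3 fires (v), (vii), giving metal(item2), closed(item2).
Round 4 fires (xi), giving swims(item2).
Round 5 fires (iv), giving stale(fido).
Fixed point reached. stale(item2) is concluded only by (ix); (ix) needs hot(fido) (never derived).

no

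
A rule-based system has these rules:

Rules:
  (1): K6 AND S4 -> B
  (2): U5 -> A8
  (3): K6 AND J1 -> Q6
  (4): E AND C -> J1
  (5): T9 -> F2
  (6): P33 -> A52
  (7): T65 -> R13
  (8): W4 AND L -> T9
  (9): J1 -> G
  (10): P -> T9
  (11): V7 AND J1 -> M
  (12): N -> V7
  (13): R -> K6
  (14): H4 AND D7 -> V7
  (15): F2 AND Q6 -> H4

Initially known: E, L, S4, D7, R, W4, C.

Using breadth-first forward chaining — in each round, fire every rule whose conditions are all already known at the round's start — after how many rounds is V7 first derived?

Round 1: (4) [E AND C -> J1]; (8) [W4 AND L -> T9]; (13) [R -> K6]. New: J1, T9, K6.
Round 2: (1) [K6 AND S4 -> B]; (3) [K6 AND J1 -> Q6]; (5) [T9 -> F2]; (9) [J1 -> G]. New: B, Q6, F2, G.
Round 3: (15) [F2 AND Q6 -> H4]. New: H4.
Round 4: (14) [H4 AND D7 -> V7]. New: V7.
V7 first appears in round 4.

4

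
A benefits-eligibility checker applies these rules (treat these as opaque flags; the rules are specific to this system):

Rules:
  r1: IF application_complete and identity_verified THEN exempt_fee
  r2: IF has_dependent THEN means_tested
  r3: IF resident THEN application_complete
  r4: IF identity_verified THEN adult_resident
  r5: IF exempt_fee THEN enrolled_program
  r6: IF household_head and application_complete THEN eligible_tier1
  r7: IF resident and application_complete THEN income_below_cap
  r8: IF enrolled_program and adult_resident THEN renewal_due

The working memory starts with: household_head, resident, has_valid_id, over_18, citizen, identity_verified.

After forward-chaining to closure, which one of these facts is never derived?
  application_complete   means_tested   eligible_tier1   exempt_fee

means_tested

Round 1: r3 [IF resident THEN application_complete]; r4 [IF identity_verified THEN adult_resident]. Adds application_complete, adult_resident.
Round 2: r1 [IF application_complete and identity_verified THEN exempt_fee]; r6 [IF household_head and application_complete THEN eligible_tier1]; r7 [IF resident and application_complete THEN income_below_cap]. Adds exempt_fee, eligible_tier1, income_below_cap.
Round 3: r5 [IF exempt_fee THEN enrolled_program]. Adds enrolled_program.
Round 4: r8 [IF enrolled_program and adult_resident THEN renewal_due]. Adds renewal_due.
Derived: application_complete (round 1), eligible_tier1 (round 2), exempt_fee (round 2). means_tested never appears in any round.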